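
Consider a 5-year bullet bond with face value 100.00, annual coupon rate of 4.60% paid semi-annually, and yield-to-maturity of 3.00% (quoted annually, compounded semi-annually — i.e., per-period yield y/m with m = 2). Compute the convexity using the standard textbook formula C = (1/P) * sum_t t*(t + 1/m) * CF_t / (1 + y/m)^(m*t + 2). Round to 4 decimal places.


Answer: Convexity = 23.4591

Derivation:
Coupon per period c = face * coupon_rate / m = 2.300000
Periods per year m = 2; per-period yield y/m = 0.015000
Number of cashflows N = 10
Cashflows (t years, CF_t, discount factor 1/(1+y/m)^(m*t), PV):
  t = 0.5000: CF_t = 2.300000, DF = 0.985222, PV = 2.266010
  t = 1.0000: CF_t = 2.300000, DF = 0.970662, PV = 2.232522
  t = 1.5000: CF_t = 2.300000, DF = 0.956317, PV = 2.199529
  t = 2.0000: CF_t = 2.300000, DF = 0.942184, PV = 2.167024
  t = 2.5000: CF_t = 2.300000, DF = 0.928260, PV = 2.134999
  t = 3.0000: CF_t = 2.300000, DF = 0.914542, PV = 2.103447
  t = 3.5000: CF_t = 2.300000, DF = 0.901027, PV = 2.072362
  t = 4.0000: CF_t = 2.300000, DF = 0.887711, PV = 2.041736
  t = 4.5000: CF_t = 2.300000, DF = 0.874592, PV = 2.011562
  t = 5.0000: CF_t = 102.300000, DF = 0.861667, PV = 88.148558
Price P = sum_t PV_t = 107.377748
Convexity numerator sum_t t*(t + 1/m) * CF_t / (1+y/m)^(m*t + 2):
  t = 0.5000: term = 1.099765
  t = 1.0000: term = 3.250536
  t = 1.5000: term = 6.404996
  t = 2.0000: term = 10.517235
  t = 2.5000: term = 15.542712
  t = 3.0000: term = 21.438224
  t = 3.5000: term = 28.161870
  t = 4.0000: term = 35.673023
  t = 4.5000: term = 43.932295
  t = 5.0000: term = 2352.966915
Convexity = (1/P) * sum = 2518.987570 / 107.377748 = 23.459121


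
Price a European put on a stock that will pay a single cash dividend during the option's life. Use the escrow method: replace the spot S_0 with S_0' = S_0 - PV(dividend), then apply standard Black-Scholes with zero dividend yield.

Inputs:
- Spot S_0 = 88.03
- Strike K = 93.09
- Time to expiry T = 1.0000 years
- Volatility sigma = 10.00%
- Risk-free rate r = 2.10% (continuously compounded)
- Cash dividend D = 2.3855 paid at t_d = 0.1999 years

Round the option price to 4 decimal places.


PV(D) = D * exp(-r * t_d) = 2.3855 * 0.99581090 = 2.37550690
S_0' = S_0 - PV(D) = 88.0300 - 2.37550690 = 85.65449310
d1 = (ln(S_0'/K) + (r + sigma^2/2)*T) / (sigma*sqrt(T)) = -0.57245085
d2 = d1 - sigma*sqrt(T) = -0.67245085
exp(-rT) = 0.97921896
N(-d1) = 0.71649171; N(-d2) = 0.74935164
P = K * exp(-rT) * N(-d2) - S_0' * N(-d1) = 93.0900 * 0.97921896 * 0.74935164 - 85.65449310 * 0.71649171 = 6.9368

Answer: Price = 6.9368


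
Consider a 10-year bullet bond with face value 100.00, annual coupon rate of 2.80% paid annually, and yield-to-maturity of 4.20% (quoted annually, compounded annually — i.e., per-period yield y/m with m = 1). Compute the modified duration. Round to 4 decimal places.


Coupon per period c = face * coupon_rate / m = 2.800000
Periods per year m = 1; per-period yield y/m = 0.042000
Number of cashflows N = 10
Cashflows (t years, CF_t, discount factor 1/(1+y/m)^(m*t), PV):
  t = 1.0000: CF_t = 2.800000, DF = 0.959693, PV = 2.687140
  t = 2.0000: CF_t = 2.800000, DF = 0.921010, PV = 2.578829
  t = 3.0000: CF_t = 2.800000, DF = 0.883887, PV = 2.474884
  t = 4.0000: CF_t = 2.800000, DF = 0.848260, PV = 2.375129
  t = 5.0000: CF_t = 2.800000, DF = 0.814069, PV = 2.279394
  t = 6.0000: CF_t = 2.800000, DF = 0.781257, PV = 2.187518
  t = 7.0000: CF_t = 2.800000, DF = 0.749766, PV = 2.099346
  t = 8.0000: CF_t = 2.800000, DF = 0.719545, PV = 2.014727
  t = 9.0000: CF_t = 2.800000, DF = 0.690543, PV = 1.933520
  t = 10.0000: CF_t = 102.800000, DF = 0.662709, PV = 68.126476
Price P = sum_t PV_t = 88.756964
First compute Macaulay numerator sum_t t * PV_t:
  t * PV_t at t = 1.0000: 2.687140
  t * PV_t at t = 2.0000: 5.157659
  t * PV_t at t = 3.0000: 7.424652
  t * PV_t at t = 4.0000: 9.500515
  t * PV_t at t = 5.0000: 11.396971
  t * PV_t at t = 6.0000: 13.125110
  t * PV_t at t = 7.0000: 14.695421
  t * PV_t at t = 8.0000: 16.117819
  t * PV_t at t = 9.0000: 17.401676
  t * PV_t at t = 10.0000: 681.264761
Macaulay duration D = 778.771724 / 88.756964 = 8.774204
Modified duration = D / (1 + y/m) = 8.774204 / (1 + 0.042000) = 8.420541

Answer: Modified duration = 8.4205


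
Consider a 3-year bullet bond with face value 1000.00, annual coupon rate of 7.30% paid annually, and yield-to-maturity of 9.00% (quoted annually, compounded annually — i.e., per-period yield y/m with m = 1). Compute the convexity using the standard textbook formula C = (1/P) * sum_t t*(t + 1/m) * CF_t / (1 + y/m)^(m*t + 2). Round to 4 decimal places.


Coupon per period c = face * coupon_rate / m = 73.000000
Periods per year m = 1; per-period yield y/m = 0.090000
Number of cashflows N = 3
Cashflows (t years, CF_t, discount factor 1/(1+y/m)^(m*t), PV):
  t = 1.0000: CF_t = 73.000000, DF = 0.917431, PV = 66.972477
  t = 2.0000: CF_t = 73.000000, DF = 0.841680, PV = 61.442640
  t = 3.0000: CF_t = 1073.000000, DF = 0.772183, PV = 828.552874
Price P = sum_t PV_t = 956.967991
Convexity numerator sum_t t*(t + 1/m) * CF_t / (1+y/m)^(m*t + 2):
  t = 1.0000: term = 112.738788
  t = 2.0000: term = 310.290242
  t = 3.0000: term = 8368.516530
Convexity = (1/P) * sum = 8791.545561 / 956.967991 = 9.186875

Answer: Convexity = 9.1869


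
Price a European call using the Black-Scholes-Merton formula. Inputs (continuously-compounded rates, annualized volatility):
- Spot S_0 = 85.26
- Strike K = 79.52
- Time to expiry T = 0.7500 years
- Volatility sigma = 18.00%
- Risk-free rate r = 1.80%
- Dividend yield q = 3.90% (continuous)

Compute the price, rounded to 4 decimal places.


Answer: Price = 7.4797

Derivation:
d1 = (ln(S/K) + (r - q + 0.5*sigma^2) * T) / (sigma * sqrt(T)) = 0.42401148
d2 = d1 - sigma * sqrt(T) = 0.26812691
exp(-rT) = 0.98659072; exp(-qT) = 0.97117364
C = S_0 * exp(-qT) * N(d1) - K * exp(-rT) * N(d2)
N(d1) = 0.66422128; N(d2) = 0.60569918
C = 85.2600 * 0.97117364 * 0.66422128 - 79.5200 * 0.98659072 * 0.60569918 = 7.4797


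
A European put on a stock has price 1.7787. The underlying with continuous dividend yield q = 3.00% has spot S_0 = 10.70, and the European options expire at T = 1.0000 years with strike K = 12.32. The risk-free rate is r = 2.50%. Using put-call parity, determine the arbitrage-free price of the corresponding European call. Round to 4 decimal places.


Answer: Call price = 0.1466

Derivation:
Put-call parity: C - P = S_0 * exp(-qT) - K * exp(-rT).
S_0 * exp(-qT) = 10.7000 * 0.97044553 = 10.38376721
K * exp(-rT) = 12.3200 * 0.97530991 = 12.01581812
C = P + S*exp(-qT) - K*exp(-rT)
C = 1.7787 + 10.38376721 - 12.01581812 = 0.1466


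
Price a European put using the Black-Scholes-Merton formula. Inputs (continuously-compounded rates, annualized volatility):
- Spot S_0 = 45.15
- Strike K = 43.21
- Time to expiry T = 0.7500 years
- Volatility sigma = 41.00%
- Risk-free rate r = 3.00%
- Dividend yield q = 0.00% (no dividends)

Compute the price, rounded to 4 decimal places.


d1 = (ln(S/K) + (r - q + 0.5*sigma^2) * T) / (sigma * sqrt(T)) = 0.36459199
d2 = d1 - sigma * sqrt(T) = 0.00952158
exp(-rT) = 0.97775124; exp(-qT) = 1.00000000
P = K * exp(-rT) * N(-d2) - S_0 * exp(-qT) * N(-d1)
N(-d1) = 0.35770800; N(-d2) = 0.49620150
P = 43.2100 * 0.97775124 * 0.49620150 - 45.1500 * 1.00000000 * 0.35770800 = 4.8133

Answer: Price = 4.8133


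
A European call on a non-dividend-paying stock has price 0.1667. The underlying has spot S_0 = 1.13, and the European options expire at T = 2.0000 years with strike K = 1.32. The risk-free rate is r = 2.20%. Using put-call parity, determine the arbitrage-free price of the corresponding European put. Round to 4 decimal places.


Put-call parity: C - P = S_0 * exp(-qT) - K * exp(-rT).
S_0 * exp(-qT) = 1.1300 * 1.00000000 = 1.13000000
K * exp(-rT) = 1.3200 * 0.95695396 = 1.26317922
P = C - S*exp(-qT) + K*exp(-rT)
P = 0.1667 - 1.13000000 + 1.26317922 = 0.2999

Answer: Put price = 0.2999


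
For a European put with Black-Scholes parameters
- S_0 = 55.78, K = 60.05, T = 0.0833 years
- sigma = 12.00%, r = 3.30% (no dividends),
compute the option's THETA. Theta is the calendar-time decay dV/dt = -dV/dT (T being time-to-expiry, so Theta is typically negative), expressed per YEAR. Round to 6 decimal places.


d1 = -2.0330694962; d2 = -2.0677035834
phi(d1) = 0.0505079605; exp(-qT) = 1.0000000000; exp(-rT) = 0.9972548748
Theta = -S*exp(-qT)*phi(d1)*sigma/(2*sqrt(T)) + r*K*exp(-rT)*N(-d2) - q*S*exp(-qT)*N(-d1)
N(-d1) = 0.9789772489; N(-d2) = 0.9806660476; sqrt(T) = 0.2886173938
Term 1 = -55.7800 * 1.0000000000 * 0.0505079605 * 0.1200 / (2 * 0.2886173938) = -0.5856890327
Term 2 = 0.0330 * 60.0500 * 0.9972548748 * 0.9806660476 = 1.9380021702
Term 3 = 0 (no dividend yield, q = 0)
Theta = -0.5856890327 + (1.9380021702) + (0.0000000000) = 1.352313

Answer: Theta = 1.352313


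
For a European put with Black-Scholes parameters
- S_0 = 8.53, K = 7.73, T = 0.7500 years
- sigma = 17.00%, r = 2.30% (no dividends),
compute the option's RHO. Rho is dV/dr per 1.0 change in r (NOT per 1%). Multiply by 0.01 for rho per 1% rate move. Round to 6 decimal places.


d1 = 0.8596949204; d2 = 0.7124706018
phi(d1) = 0.2756905573; exp(-qT) = 1.0000000000; exp(-rT) = 0.9828979294
N(-d2) = 0.2380867048
Rho = -K*T*exp(-rT)*N(-d2) = -7.7300 * 0.7500 * 0.9828979294 * 0.2380867048 = -1.356702

Answer: Rho = -1.356702


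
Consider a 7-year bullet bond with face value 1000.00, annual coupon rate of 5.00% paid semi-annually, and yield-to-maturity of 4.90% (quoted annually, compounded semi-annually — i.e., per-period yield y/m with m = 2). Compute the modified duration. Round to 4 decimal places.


Coupon per period c = face * coupon_rate / m = 25.000000
Periods per year m = 2; per-period yield y/m = 0.024500
Number of cashflows N = 14
Cashflows (t years, CF_t, discount factor 1/(1+y/m)^(m*t), PV):
  t = 0.5000: CF_t = 25.000000, DF = 0.976086, PV = 24.402147
  t = 1.0000: CF_t = 25.000000, DF = 0.952744, PV = 23.818592
  t = 1.5000: CF_t = 25.000000, DF = 0.929960, PV = 23.248992
  t = 2.0000: CF_t = 25.000000, DF = 0.907721, PV = 22.693013
  t = 2.5000: CF_t = 25.000000, DF = 0.886013, PV = 22.150330
  t = 3.0000: CF_t = 25.000000, DF = 0.864825, PV = 21.620624
  t = 3.5000: CF_t = 25.000000, DF = 0.844143, PV = 21.103587
  t = 4.0000: CF_t = 25.000000, DF = 0.823957, PV = 20.598913
  t = 4.5000: CF_t = 25.000000, DF = 0.804252, PV = 20.106309
  t = 5.0000: CF_t = 25.000000, DF = 0.785019, PV = 19.625484
  t = 5.5000: CF_t = 25.000000, DF = 0.766246, PV = 19.156158
  t = 6.0000: CF_t = 25.000000, DF = 0.747922, PV = 18.698056
  t = 6.5000: CF_t = 25.000000, DF = 0.730036, PV = 18.250909
  t = 7.0000: CF_t = 1025.000000, DF = 0.712578, PV = 730.392638
Price P = sum_t PV_t = 1005.865751
First compute Macaulay numerator sum_t t * PV_t:
  t * PV_t at t = 0.5000: 12.201074
  t * PV_t at t = 1.0000: 23.818592
  t * PV_t at t = 1.5000: 34.873487
  t * PV_t at t = 2.0000: 45.386026
  t * PV_t at t = 2.5000: 55.375824
  t * PV_t at t = 3.0000: 64.861873
  t * PV_t at t = 3.5000: 73.862553
  t * PV_t at t = 4.0000: 82.395653
  t * PV_t at t = 4.5000: 90.478389
  t * PV_t at t = 5.0000: 98.127421
  t * PV_t at t = 5.5000: 105.358871
  t * PV_t at t = 6.0000: 112.188336
  t * PV_t at t = 6.5000: 118.630907
  t * PV_t at t = 7.0000: 5112.748466
Macaulay duration D = 6030.307471 / 1005.865751 = 5.995141
Modified duration = D / (1 + y/m) = 5.995141 / (1 + 0.024500) = 5.851773

Answer: Modified duration = 5.8518


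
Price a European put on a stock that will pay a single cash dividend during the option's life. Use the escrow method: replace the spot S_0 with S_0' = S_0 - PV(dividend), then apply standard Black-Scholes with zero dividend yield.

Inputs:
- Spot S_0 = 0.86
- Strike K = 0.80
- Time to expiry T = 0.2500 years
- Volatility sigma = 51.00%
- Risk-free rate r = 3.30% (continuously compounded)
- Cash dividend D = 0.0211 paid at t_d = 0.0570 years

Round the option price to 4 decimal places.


PV(D) = D * exp(-r * t_d) = 0.0211 * 0.99812077 = 0.02106035
S_0' = S_0 - PV(D) = 0.8600 - 0.02106035 = 0.83893965
d1 = (ln(S_0'/K) + (r + sigma^2/2)*T) / (sigma*sqrt(T)) = 0.34623352
d2 = d1 - sigma*sqrt(T) = 0.09123352
exp(-rT) = 0.99178394
N(-d1) = 0.36458361; N(-d2) = 0.46365352
P = K * exp(-rT) * N(-d2) - S_0' * N(-d1) = 0.8000 * 0.99178394 * 0.46365352 - 0.83893965 * 0.36458361 = 0.0620

Answer: Price = 0.0620


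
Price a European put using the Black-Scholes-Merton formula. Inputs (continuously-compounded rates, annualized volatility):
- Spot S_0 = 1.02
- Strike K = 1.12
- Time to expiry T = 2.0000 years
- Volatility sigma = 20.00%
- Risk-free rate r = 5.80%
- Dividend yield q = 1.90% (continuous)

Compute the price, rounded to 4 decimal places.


Answer: Price = 0.1191

Derivation:
d1 = (ln(S/K) + (r - q + 0.5*sigma^2) * T) / (sigma * sqrt(T)) = 0.08652845
d2 = d1 - sigma * sqrt(T) = -0.19631426
exp(-rT) = 0.89047522; exp(-qT) = 0.96271294
P = K * exp(-rT) * N(-d2) - S_0 * exp(-qT) * N(-d1)
N(-d1) = 0.46552317; N(-d2) = 0.57781790
P = 1.1200 * 0.89047522 * 0.57781790 - 1.0200 * 0.96271294 * 0.46552317 = 0.1191


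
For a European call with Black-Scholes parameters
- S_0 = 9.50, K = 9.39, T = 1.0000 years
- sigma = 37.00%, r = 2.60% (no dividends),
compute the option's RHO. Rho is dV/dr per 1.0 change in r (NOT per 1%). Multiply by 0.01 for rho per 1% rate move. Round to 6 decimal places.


d1 = 0.2867473119; d2 = -0.0832526881
phi(d1) = 0.3828735337; exp(-qT) = 1.0000000000; exp(-rT) = 0.9743350896
N(d2) = 0.4668253095
Rho = K*T*exp(-rT)*N(d2) = 9.3900 * 1.0000 * 0.9743350896 * 0.4668253095 = 4.270988

Answer: Rho = 4.270988


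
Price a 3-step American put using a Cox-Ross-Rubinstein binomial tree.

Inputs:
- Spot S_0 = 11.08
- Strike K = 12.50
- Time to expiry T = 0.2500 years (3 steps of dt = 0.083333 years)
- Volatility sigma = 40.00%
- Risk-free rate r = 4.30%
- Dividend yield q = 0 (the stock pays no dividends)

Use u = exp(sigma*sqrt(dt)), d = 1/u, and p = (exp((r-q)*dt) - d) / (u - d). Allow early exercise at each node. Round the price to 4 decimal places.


dt = T/N = 0.083333
u = exp(sigma*sqrt(dt)) = 1.122401; d = 1/u = 0.890947
p = (exp((r-q)*dt) - d) / (u - d) = 0.486674
Discount per step: exp(-r*dt) = 0.996423
Stock lattice S(k, i) with i counting down-moves:
  k=0: S(0,0) = 11.0800
  k=1: S(1,0) = 12.4362; S(1,1) = 9.8717
  k=2: S(2,0) = 13.9584; S(2,1) = 11.0800; S(2,2) = 8.7952
  k=3: S(3,0) = 15.6669; S(3,1) = 12.4362; S(3,2) = 9.8717; S(3,3) = 7.8360
Terminal payoffs V(N, i) = max(K - S_T, 0):
  V(3,0) = 0.000000; V(3,1) = 0.063798; V(3,2) = 2.628304; V(3,3) = 4.663976
Backward induction: V(k, i) = exp(-r*dt) * [p * V(k+1, i) + (1-p) * V(k+1, i+1)]; then take max(V_cont, immediate exercise) for American.
  V(2,0) = exp(-r*dt) * [p*0.000000 + (1-p)*0.063798] = 0.032632; exercise = 0.000000; V(2,0) = max -> 0.032632
  V(2,1) = exp(-r*dt) * [p*0.063798 + (1-p)*2.628304] = 1.375288; exercise = 1.420000; V(2,1) = max -> 1.420000
  V(2,2) = exp(-r*dt) * [p*2.628304 + (1-p)*4.663976] = 3.660128; exercise = 3.704840; V(2,2) = max -> 3.704840
  V(1,0) = exp(-r*dt) * [p*0.032632 + (1-p)*1.420000] = 0.742140; exercise = 0.063798; V(1,0) = max -> 0.742140
  V(1,1) = exp(-r*dt) * [p*1.420000 + (1-p)*3.704840] = 2.583593; exercise = 2.628304; V(1,1) = max -> 2.628304
  V(0,0) = exp(-r*dt) * [p*0.742140 + (1-p)*2.628304] = 1.704239; exercise = 1.420000; V(0,0) = max -> 1.704239

Answer: Price = V(0,0) = 1.7042


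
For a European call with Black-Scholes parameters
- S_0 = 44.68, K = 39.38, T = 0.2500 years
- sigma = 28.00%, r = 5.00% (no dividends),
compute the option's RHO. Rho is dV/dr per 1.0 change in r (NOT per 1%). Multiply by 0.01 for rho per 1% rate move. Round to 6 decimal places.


d1 = 1.0611992928; d2 = 0.9211992928
phi(d1) = 0.2271804820; exp(-qT) = 1.0000000000; exp(-rT) = 0.9875778005
N(d2) = 0.8215268063
Rho = K*T*exp(-rT)*N(d2) = 39.3800 * 0.2500 * 0.9875778005 * 0.8215268063 = 7.987462

Answer: Rho = 7.987462


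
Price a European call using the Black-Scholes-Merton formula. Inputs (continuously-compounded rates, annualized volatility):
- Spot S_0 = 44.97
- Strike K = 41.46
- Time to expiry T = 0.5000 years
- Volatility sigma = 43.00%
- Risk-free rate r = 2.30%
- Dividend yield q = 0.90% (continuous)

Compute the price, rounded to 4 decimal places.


Answer: Price = 7.2871

Derivation:
d1 = (ln(S/K) + (r - q + 0.5*sigma^2) * T) / (sigma * sqrt(T)) = 0.44232487
d2 = d1 - sigma * sqrt(T) = 0.13826896
exp(-rT) = 0.98856587; exp(-qT) = 0.99551011
C = S_0 * exp(-qT) * N(d1) - K * exp(-rT) * N(d2)
N(d1) = 0.67087293; N(d2) = 0.55498607
C = 44.9700 * 0.99551011 * 0.67087293 - 41.4600 * 0.98856587 * 0.55498607 = 7.2871


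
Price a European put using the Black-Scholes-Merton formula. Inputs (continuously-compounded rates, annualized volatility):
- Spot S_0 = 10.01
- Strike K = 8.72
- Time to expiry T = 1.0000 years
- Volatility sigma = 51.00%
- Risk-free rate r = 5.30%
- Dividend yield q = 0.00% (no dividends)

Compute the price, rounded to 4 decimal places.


Answer: Price = 1.0939

Derivation:
d1 = (ln(S/K) + (r - q + 0.5*sigma^2) * T) / (sigma * sqrt(T)) = 0.62944187
d2 = d1 - sigma * sqrt(T) = 0.11944187
exp(-rT) = 0.94838001; exp(-qT) = 1.00000000
P = K * exp(-rT) * N(-d2) - S_0 * exp(-qT) * N(-d1)
N(-d1) = 0.26452991; N(-d2) = 0.45246264
P = 8.7200 * 0.94838001 * 0.45246264 - 10.0100 * 1.00000000 * 0.26452991 = 1.0939


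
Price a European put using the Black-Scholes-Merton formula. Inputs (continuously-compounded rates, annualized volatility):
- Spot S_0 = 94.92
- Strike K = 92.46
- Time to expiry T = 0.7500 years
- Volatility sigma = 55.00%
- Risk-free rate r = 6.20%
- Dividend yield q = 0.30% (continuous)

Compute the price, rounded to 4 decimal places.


d1 = (ln(S/K) + (r - q + 0.5*sigma^2) * T) / (sigma * sqrt(T)) = 0.38618605
d2 = d1 - sigma * sqrt(T) = -0.09012792
exp(-rT) = 0.95456456; exp(-qT) = 0.99775253
P = K * exp(-rT) * N(-d2) - S_0 * exp(-qT) * N(-d1)
N(-d1) = 0.34967944; N(-d2) = 0.53590722
P = 92.4600 * 0.95456456 * 0.53590722 - 94.9200 * 0.99775253 * 0.34967944 = 14.1817

Answer: Price = 14.1817


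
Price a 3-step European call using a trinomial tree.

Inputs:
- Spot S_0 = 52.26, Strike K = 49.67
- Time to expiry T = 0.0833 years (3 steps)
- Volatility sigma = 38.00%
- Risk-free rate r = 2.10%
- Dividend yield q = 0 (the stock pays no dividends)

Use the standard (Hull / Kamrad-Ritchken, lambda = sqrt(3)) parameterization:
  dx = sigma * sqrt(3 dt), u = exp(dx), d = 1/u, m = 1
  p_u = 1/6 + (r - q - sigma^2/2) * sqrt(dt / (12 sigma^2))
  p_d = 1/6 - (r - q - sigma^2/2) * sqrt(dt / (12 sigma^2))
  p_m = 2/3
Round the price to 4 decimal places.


Answer: Price = V(0,0) = 3.8952

Derivation:
dt = T/N = 0.027767; dx = sigma*sqrt(3*dt) = 0.109675
u = exp(dx) = 1.115915; d = 1/u = 0.896126
p_u = 0.160185, p_m = 0.666667, p_d = 0.173148
Discount per step: exp(-r*dt) = 0.999417
Stock lattice S(k, j) with j the centered position index:
  k=0: S(0,+0) = 52.2600
  k=1: S(1,-1) = 46.8315; S(1,+0) = 52.2600; S(1,+1) = 58.3177
  k=2: S(2,-2) = 41.9669; S(2,-1) = 46.8315; S(2,+0) = 52.2600; S(2,+1) = 58.3177; S(2,+2) = 65.0776
  k=3: S(3,-3) = 37.6076; S(3,-2) = 41.9669; S(3,-1) = 46.8315; S(3,+0) = 52.2600; S(3,+1) = 58.3177; S(3,+2) = 65.0776; S(3,+3) = 72.6211
Terminal payoffs V(N, j) = max(S_T - K, 0):
  V(3,-3) = 0.000000; V(3,-2) = 0.000000; V(3,-1) = 0.000000; V(3,+0) = 2.590000; V(3,+1) = 8.647713; V(3,+2) = 15.407605; V(3,+3) = 22.951069
Backward induction: V(k, j) = exp(-r*dt) * [p_u * V(k+1, j+1) + p_m * V(k+1, j) + p_d * V(k+1, j-1)]
  V(2,-2) = exp(-r*dt) * [p_u*0.000000 + p_m*0.000000 + p_d*0.000000] = 0.000000
  V(2,-1) = exp(-r*dt) * [p_u*2.590000 + p_m*0.000000 + p_d*0.000000] = 0.414638
  V(2,+0) = exp(-r*dt) * [p_u*8.647713 + p_m*2.590000 + p_d*0.000000] = 3.110090
  V(2,+1) = exp(-r*dt) * [p_u*15.407605 + p_m*8.647713 + p_d*2.590000] = 8.676608
  V(2,+2) = exp(-r*dt) * [p_u*22.951069 + p_m*15.407605 + p_d*8.647713] = 15.436493
  V(1,-1) = exp(-r*dt) * [p_u*3.110090 + p_m*0.414638 + p_d*0.000000] = 0.774165
  V(1,+0) = exp(-r*dt) * [p_u*8.676608 + p_m*3.110090 + p_d*0.414638] = 3.532993
  V(1,+1) = exp(-r*dt) * [p_u*15.436493 + p_m*8.676608 + p_d*3.110090] = 8.790485
  V(0,+0) = exp(-r*dt) * [p_u*8.790485 + p_m*3.532993 + p_d*0.774165] = 3.895209


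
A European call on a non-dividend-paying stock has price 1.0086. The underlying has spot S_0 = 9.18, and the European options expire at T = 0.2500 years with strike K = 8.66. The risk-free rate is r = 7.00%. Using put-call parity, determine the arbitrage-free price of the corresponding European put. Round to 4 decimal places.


Put-call parity: C - P = S_0 * exp(-qT) - K * exp(-rT).
S_0 * exp(-qT) = 9.1800 * 1.00000000 = 9.18000000
K * exp(-rT) = 8.6600 * 0.98265224 = 8.50976836
P = C - S*exp(-qT) + K*exp(-rT)
P = 1.0086 - 9.18000000 + 8.50976836 = 0.3384

Answer: Put price = 0.3384


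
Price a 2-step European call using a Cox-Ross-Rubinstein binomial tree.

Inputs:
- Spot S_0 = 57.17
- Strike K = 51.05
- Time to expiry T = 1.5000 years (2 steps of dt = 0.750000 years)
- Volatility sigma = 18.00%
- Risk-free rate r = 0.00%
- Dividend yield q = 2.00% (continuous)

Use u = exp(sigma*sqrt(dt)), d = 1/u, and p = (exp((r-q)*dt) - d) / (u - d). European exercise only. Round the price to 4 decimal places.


dt = T/N = 0.750000
u = exp(sigma*sqrt(dt)) = 1.168691; d = 1/u = 0.855658
p = (exp((r-q)*dt) - d) / (u - d) = 0.413547
Discount per step: exp(-r*dt) = 1.000000
Stock lattice S(k, i) with i counting down-moves:
  k=0: S(0,0) = 57.1700
  k=1: S(1,0) = 66.8141; S(1,1) = 48.9180
  k=2: S(2,0) = 78.0850; S(2,1) = 57.1700; S(2,2) = 41.8570
Terminal payoffs V(N, i) = max(S_T - K, 0):
  V(2,0) = 27.035035; V(2,1) = 6.120000; V(2,2) = 0.000000
Backward induction: V(k, i) = exp(-r*dt) * [p * V(k+1, i) + (1-p) * V(k+1, i+1)].
  V(1,0) = exp(-r*dt) * [p*27.035035 + (1-p)*6.120000] = 14.769349
  V(1,1) = exp(-r*dt) * [p*6.120000 + (1-p)*0.000000] = 2.530907
  V(0,0) = exp(-r*dt) * [p*14.769349 + (1-p)*2.530907] = 7.592078

Answer: Price = V(0,0) = 7.5921


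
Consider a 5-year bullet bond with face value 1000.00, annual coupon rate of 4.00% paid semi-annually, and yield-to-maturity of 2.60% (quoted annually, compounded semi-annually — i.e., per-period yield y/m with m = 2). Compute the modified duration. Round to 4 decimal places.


Answer: Modified duration = 4.5379

Derivation:
Coupon per period c = face * coupon_rate / m = 20.000000
Periods per year m = 2; per-period yield y/m = 0.013000
Number of cashflows N = 10
Cashflows (t years, CF_t, discount factor 1/(1+y/m)^(m*t), PV):
  t = 0.5000: CF_t = 20.000000, DF = 0.987167, PV = 19.743337
  t = 1.0000: CF_t = 20.000000, DF = 0.974498, PV = 19.489967
  t = 1.5000: CF_t = 20.000000, DF = 0.961992, PV = 19.239849
  t = 2.0000: CF_t = 20.000000, DF = 0.949647, PV = 18.992941
  t = 2.5000: CF_t = 20.000000, DF = 0.937460, PV = 18.749201
  t = 3.0000: CF_t = 20.000000, DF = 0.925429, PV = 18.508590
  t = 3.5000: CF_t = 20.000000, DF = 0.913553, PV = 18.271066
  t = 4.0000: CF_t = 20.000000, DF = 0.901829, PV = 18.036590
  t = 4.5000: CF_t = 20.000000, DF = 0.890256, PV = 17.805123
  t = 5.0000: CF_t = 1020.000000, DF = 0.878831, PV = 896.407988
Price P = sum_t PV_t = 1065.244652
First compute Macaulay numerator sum_t t * PV_t:
  t * PV_t at t = 0.5000: 9.871668
  t * PV_t at t = 1.0000: 19.489967
  t * PV_t at t = 1.5000: 28.859774
  t * PV_t at t = 2.0000: 37.985882
  t * PV_t at t = 2.5000: 46.873003
  t * PV_t at t = 3.0000: 55.525769
  t * PV_t at t = 3.5000: 63.948730
  t * PV_t at t = 4.0000: 72.146360
  t * PV_t at t = 4.5000: 80.123055
  t * PV_t at t = 5.0000: 4482.039942
Macaulay duration D = 4896.864149 / 1065.244652 = 4.596938
Modified duration = D / (1 + y/m) = 4.596938 / (1 + 0.013000) = 4.537945


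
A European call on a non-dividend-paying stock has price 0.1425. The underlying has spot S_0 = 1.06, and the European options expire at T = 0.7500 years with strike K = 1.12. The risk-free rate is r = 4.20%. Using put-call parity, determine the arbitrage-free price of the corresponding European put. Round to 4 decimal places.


Answer: Put price = 0.1678

Derivation:
Put-call parity: C - P = S_0 * exp(-qT) - K * exp(-rT).
S_0 * exp(-qT) = 1.0600 * 1.00000000 = 1.06000000
K * exp(-rT) = 1.1200 * 0.96899096 = 1.08526987
P = C - S*exp(-qT) + K*exp(-rT)
P = 0.1425 - 1.06000000 + 1.08526987 = 0.1678


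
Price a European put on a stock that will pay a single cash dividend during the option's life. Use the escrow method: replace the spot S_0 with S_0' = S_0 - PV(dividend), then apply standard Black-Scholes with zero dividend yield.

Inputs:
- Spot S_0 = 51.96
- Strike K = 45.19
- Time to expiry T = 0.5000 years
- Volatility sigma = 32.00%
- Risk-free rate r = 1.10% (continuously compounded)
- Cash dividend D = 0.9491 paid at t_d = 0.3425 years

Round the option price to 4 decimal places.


PV(D) = D * exp(-r * t_d) = 0.9491 * 0.99623959 = 0.94553099
S_0' = S_0 - PV(D) = 51.9600 - 0.94553099 = 51.01446901
d1 = (ln(S_0'/K) + (r + sigma^2/2)*T) / (sigma*sqrt(T)) = 0.67322521
d2 = d1 - sigma*sqrt(T) = 0.44695104
exp(-rT) = 0.99451510
N(-d1) = 0.25040201; N(-d2) = 0.32745521
P = K * exp(-rT) * N(-d2) - S_0' * N(-d1) = 45.1900 * 0.99451510 * 0.32745521 - 51.01446901 * 0.25040201 = 1.9424

Answer: Price = 1.9424


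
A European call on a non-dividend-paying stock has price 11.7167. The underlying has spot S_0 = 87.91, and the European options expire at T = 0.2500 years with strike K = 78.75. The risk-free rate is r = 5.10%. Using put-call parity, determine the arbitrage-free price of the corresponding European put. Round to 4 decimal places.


Put-call parity: C - P = S_0 * exp(-qT) - K * exp(-rT).
S_0 * exp(-qT) = 87.9100 * 1.00000000 = 87.91000000
K * exp(-rT) = 78.7500 * 0.98733094 = 77.75231128
P = C - S*exp(-qT) + K*exp(-rT)
P = 11.7167 - 87.91000000 + 77.75231128 = 1.5590

Answer: Put price = 1.5590


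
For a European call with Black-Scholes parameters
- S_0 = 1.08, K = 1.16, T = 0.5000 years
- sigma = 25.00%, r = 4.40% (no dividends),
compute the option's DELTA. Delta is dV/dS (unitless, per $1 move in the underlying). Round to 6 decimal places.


d1 = -0.1913938029; d2 = -0.3681704982
phi(d1) = 0.3917018454; exp(-qT) = 1.0000000000; exp(-rT) = 0.9782402351
N(d1) = 0.4241085374
Delta = exp(-qT) * N(d1) = 1.0000000000 * 0.4241085374 = 0.424109

Answer: Delta = 0.424109


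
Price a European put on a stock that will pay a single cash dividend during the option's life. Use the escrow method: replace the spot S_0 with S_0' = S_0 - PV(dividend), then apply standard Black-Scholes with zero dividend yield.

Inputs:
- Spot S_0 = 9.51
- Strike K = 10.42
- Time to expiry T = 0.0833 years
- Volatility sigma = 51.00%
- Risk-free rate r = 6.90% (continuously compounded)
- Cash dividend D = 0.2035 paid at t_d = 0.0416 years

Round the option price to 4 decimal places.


Answer: Price = 1.2497

Derivation:
PV(D) = D * exp(-r * t_d) = 0.2035 * 0.99713372 = 0.20291671
S_0' = S_0 - PV(D) = 9.5100 - 0.20291671 = 9.30708329
d1 = (ln(S_0'/K) + (r + sigma^2/2)*T) / (sigma*sqrt(T)) = -0.65471315
d2 = d1 - sigma*sqrt(T) = -0.80190802
exp(-rT) = 0.99426879
N(-d1) = 0.74367377; N(-d2) = 0.78869692
P = K * exp(-rT) * N(-d2) - S_0' * N(-d1) = 10.4200 * 0.99426879 * 0.78869692 - 9.30708329 * 0.74367377 = 1.2497


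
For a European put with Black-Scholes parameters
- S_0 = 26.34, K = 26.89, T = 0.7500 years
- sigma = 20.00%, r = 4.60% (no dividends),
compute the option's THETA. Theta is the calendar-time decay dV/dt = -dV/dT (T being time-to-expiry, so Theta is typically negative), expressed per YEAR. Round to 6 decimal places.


Answer: Theta = -0.595972

Derivation:
d1 = 0.1664744816; d2 = -0.0067305991
phi(d1) = 0.3934523112; exp(-qT) = 1.0000000000; exp(-rT) = 0.9660883397
Theta = -S*exp(-qT)*phi(d1)*sigma/(2*sqrt(T)) + r*K*exp(-rT)*N(-d2) - q*S*exp(-qT)*N(-d1)
N(-d1) = 0.4338917818; N(-d2) = 0.5026851003; sqrt(T) = 0.8660254038
Term 1 = -26.3400 * 1.0000000000 * 0.3934523112 * 0.2000 / (2 * 0.8660254038) = -1.1966778147
Term 2 = 0.0460 * 26.8900 * 0.9660883397 * 0.5026851003 = 0.6007053324
Term 3 = 0 (no dividend yield, q = 0)
Theta = -1.1966778147 + (0.6007053324) + (0.0000000000) = -0.595972


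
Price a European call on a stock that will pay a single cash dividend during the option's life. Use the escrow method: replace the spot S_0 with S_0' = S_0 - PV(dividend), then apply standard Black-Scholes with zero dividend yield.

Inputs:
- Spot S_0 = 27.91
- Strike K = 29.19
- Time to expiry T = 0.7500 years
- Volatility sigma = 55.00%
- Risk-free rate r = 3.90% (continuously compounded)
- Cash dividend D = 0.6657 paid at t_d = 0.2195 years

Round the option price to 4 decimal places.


Answer: Price = 4.7013

Derivation:
PV(D) = D * exp(-r * t_d) = 0.6657 * 0.99147604 = 0.66002560
S_0' = S_0 - PV(D) = 27.9100 - 0.66002560 = 27.24997440
d1 = (ln(S_0'/K) + (r + sigma^2/2)*T) / (sigma*sqrt(T)) = 0.15517894
d2 = d1 - sigma*sqrt(T) = -0.32113503
exp(-rT) = 0.97117364
N(d1) = 0.56165987; N(d2) = 0.37405403
C = S_0' * N(d1) - K * exp(-rT) * N(d2) = 27.24997440 * 0.56165987 - 29.1900 * 0.97117364 * 0.37405403 = 4.7013


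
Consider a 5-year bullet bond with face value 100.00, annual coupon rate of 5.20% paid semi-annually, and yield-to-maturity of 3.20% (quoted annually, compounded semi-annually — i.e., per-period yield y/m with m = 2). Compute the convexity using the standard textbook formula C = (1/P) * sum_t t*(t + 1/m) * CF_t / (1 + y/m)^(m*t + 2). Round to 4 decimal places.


Coupon per period c = face * coupon_rate / m = 2.600000
Periods per year m = 2; per-period yield y/m = 0.016000
Number of cashflows N = 10
Cashflows (t years, CF_t, discount factor 1/(1+y/m)^(m*t), PV):
  t = 0.5000: CF_t = 2.600000, DF = 0.984252, PV = 2.559055
  t = 1.0000: CF_t = 2.600000, DF = 0.968752, PV = 2.518755
  t = 1.5000: CF_t = 2.600000, DF = 0.953496, PV = 2.479090
  t = 2.0000: CF_t = 2.600000, DF = 0.938480, PV = 2.440049
  t = 2.5000: CF_t = 2.600000, DF = 0.923701, PV = 2.401623
  t = 3.0000: CF_t = 2.600000, DF = 0.909155, PV = 2.363802
  t = 3.5000: CF_t = 2.600000, DF = 0.894837, PV = 2.326577
  t = 4.0000: CF_t = 2.600000, DF = 0.880745, PV = 2.289938
  t = 4.5000: CF_t = 2.600000, DF = 0.866875, PV = 2.253876
  t = 5.0000: CF_t = 102.600000, DF = 0.853224, PV = 87.540754
Price P = sum_t PV_t = 109.173518
Convexity numerator sum_t t*(t + 1/m) * CF_t / (1+y/m)^(m*t + 2):
  t = 0.5000: term = 1.239545
  t = 1.0000: term = 3.660073
  t = 1.5000: term = 7.204869
  t = 2.0000: term = 11.819010
  t = 2.5000: term = 17.449326
  t = 3.0000: term = 24.044347
  t = 3.5000: term = 31.554261
  t = 4.0000: term = 39.930870
  t = 4.5000: term = 49.127547
  t = 5.0000: term = 2332.145055
Convexity = (1/P) * sum = 2518.174902 / 109.173518 = 23.065804

Answer: Convexity = 23.0658


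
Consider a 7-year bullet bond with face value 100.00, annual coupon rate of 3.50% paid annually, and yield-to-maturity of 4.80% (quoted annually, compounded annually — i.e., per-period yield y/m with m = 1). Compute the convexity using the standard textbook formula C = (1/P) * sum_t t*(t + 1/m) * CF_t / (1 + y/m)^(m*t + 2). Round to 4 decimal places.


Answer: Convexity = 44.2208

Derivation:
Coupon per period c = face * coupon_rate / m = 3.500000
Periods per year m = 1; per-period yield y/m = 0.048000
Number of cashflows N = 7
Cashflows (t years, CF_t, discount factor 1/(1+y/m)^(m*t), PV):
  t = 1.0000: CF_t = 3.500000, DF = 0.954198, PV = 3.339695
  t = 2.0000: CF_t = 3.500000, DF = 0.910495, PV = 3.186732
  t = 3.0000: CF_t = 3.500000, DF = 0.868793, PV = 3.040774
  t = 4.0000: CF_t = 3.500000, DF = 0.829001, PV = 2.901502
  t = 5.0000: CF_t = 3.500000, DF = 0.791031, PV = 2.768609
  t = 6.0000: CF_t = 3.500000, DF = 0.754801, PV = 2.641803
  t = 7.0000: CF_t = 103.500000, DF = 0.720230, PV = 74.543773
Price P = sum_t PV_t = 92.422887
Convexity numerator sum_t t*(t + 1/m) * CF_t / (1+y/m)^(m*t + 2):
  t = 1.0000: term = 6.081549
  t = 2.0000: term = 17.409014
  t = 3.0000: term = 33.223308
  t = 4.0000: term = 52.836050
  t = 5.0000: term = 75.624118
  t = 6.0000: term = 101.024585
  t = 7.0000: term = 3800.815889
Convexity = (1/P) * sum = 4087.014512 / 92.422887 = 44.220805


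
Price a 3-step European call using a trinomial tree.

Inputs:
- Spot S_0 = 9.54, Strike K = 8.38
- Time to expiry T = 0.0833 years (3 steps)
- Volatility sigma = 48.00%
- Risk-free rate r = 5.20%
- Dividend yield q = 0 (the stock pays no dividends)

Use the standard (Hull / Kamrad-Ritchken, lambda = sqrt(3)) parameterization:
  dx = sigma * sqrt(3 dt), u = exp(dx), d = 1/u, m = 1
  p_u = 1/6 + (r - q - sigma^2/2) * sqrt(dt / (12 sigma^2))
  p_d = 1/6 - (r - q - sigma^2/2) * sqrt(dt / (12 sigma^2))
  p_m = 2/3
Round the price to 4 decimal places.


dt = T/N = 0.027767; dx = sigma*sqrt(3*dt) = 0.138536
u = exp(dx) = 1.148591; d = 1/u = 0.870632
p_u = 0.160333, p_m = 0.666667, p_d = 0.173000
Discount per step: exp(-r*dt) = 0.998557
Stock lattice S(k, j) with j the centered position index:
  k=0: S(0,+0) = 9.5400
  k=1: S(1,-1) = 8.3058; S(1,+0) = 9.5400; S(1,+1) = 10.9576
  k=2: S(2,-2) = 7.2313; S(2,-1) = 8.3058; S(2,+0) = 9.5400; S(2,+1) = 10.9576; S(2,+2) = 12.5858
  k=3: S(3,-3) = 6.2958; S(3,-2) = 7.2313; S(3,-1) = 8.3058; S(3,+0) = 9.5400; S(3,+1) = 10.9576; S(3,+2) = 12.5858; S(3,+3) = 14.4559
Terminal payoffs V(N, j) = max(S_T - K, 0):
  V(3,-3) = 0.000000; V(3,-2) = 0.000000; V(3,-1) = 0.000000; V(3,+0) = 1.160000; V(3,+1) = 2.577562; V(3,+2) = 4.205762; V(3,+3) = 6.075899
Backward induction: V(k, j) = exp(-r*dt) * [p_u * V(k+1, j+1) + p_m * V(k+1, j) + p_d * V(k+1, j-1)]
  V(2,-2) = exp(-r*dt) * [p_u*0.000000 + p_m*0.000000 + p_d*0.000000] = 0.000000
  V(2,-1) = exp(-r*dt) * [p_u*1.160000 + p_m*0.000000 + p_d*0.000000] = 0.185718
  V(2,+0) = exp(-r*dt) * [p_u*2.577562 + p_m*1.160000 + p_d*0.000000] = 1.184890
  V(2,+1) = exp(-r*dt) * [p_u*4.205762 + p_m*2.577562 + p_d*1.160000] = 2.589636
  V(2,+2) = exp(-r*dt) * [p_u*6.075899 + p_m*4.205762 + p_d*2.577562] = 4.217834
  V(1,-1) = exp(-r*dt) * [p_u*1.184890 + p_m*0.185718 + p_d*0.000000] = 0.313336
  V(1,+0) = exp(-r*dt) * [p_u*2.589636 + p_m*1.184890 + p_d*0.185718] = 1.235475
  V(1,+1) = exp(-r*dt) * [p_u*4.217834 + p_m*2.589636 + p_d*1.184890] = 2.603906
  V(0,+0) = exp(-r*dt) * [p_u*2.603906 + p_m*1.235475 + p_d*0.313336] = 1.293481

Answer: Price = V(0,0) = 1.2935


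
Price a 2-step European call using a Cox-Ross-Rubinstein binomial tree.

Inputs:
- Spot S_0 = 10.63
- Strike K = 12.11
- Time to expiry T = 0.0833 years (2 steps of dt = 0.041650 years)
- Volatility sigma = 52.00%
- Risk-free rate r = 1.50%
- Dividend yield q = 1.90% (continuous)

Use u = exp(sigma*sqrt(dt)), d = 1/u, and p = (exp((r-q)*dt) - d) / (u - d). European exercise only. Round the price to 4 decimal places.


Answer: Price = V(0,0) = 0.2307

Derivation:
dt = T/N = 0.041650
u = exp(sigma*sqrt(dt)) = 1.111959; d = 1/u = 0.899314
p = (exp((r-q)*dt) - d) / (u - d) = 0.472711
Discount per step: exp(-r*dt) = 0.999375
Stock lattice S(k, i) with i counting down-moves:
  k=0: S(0,0) = 10.6300
  k=1: S(1,0) = 11.8201; S(1,1) = 9.5597
  k=2: S(2,0) = 13.1435; S(2,1) = 10.6300; S(2,2) = 8.5972
Terminal payoffs V(N, i) = max(S_T - K, 0):
  V(2,0) = 1.033493; V(2,1) = 0.000000; V(2,2) = 0.000000
Backward induction: V(k, i) = exp(-r*dt) * [p * V(k+1, i) + (1-p) * V(k+1, i+1)].
  V(1,0) = exp(-r*dt) * [p*1.033493 + (1-p)*0.000000] = 0.488238
  V(1,1) = exp(-r*dt) * [p*0.000000 + (1-p)*0.000000] = 0.000000
  V(0,0) = exp(-r*dt) * [p*0.488238 + (1-p)*0.000000] = 0.230651


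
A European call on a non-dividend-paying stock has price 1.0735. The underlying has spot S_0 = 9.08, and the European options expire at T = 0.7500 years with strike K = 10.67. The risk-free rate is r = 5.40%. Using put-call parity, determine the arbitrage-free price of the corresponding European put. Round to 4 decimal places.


Put-call parity: C - P = S_0 * exp(-qT) - K * exp(-rT).
S_0 * exp(-qT) = 9.0800 * 1.00000000 = 9.08000000
K * exp(-rT) = 10.6700 * 0.96030916 = 10.24649879
P = C - S*exp(-qT) + K*exp(-rT)
P = 1.0735 - 9.08000000 + 10.24649879 = 2.2400

Answer: Put price = 2.2400


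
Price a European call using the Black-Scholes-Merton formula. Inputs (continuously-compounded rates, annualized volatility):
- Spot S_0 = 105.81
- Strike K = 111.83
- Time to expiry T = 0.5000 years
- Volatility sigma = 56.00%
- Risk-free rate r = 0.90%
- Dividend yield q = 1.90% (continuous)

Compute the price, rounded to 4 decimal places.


d1 = (ln(S/K) + (r - q + 0.5*sigma^2) * T) / (sigma * sqrt(T)) = 0.04562145
d2 = d1 - sigma * sqrt(T) = -0.35035835
exp(-rT) = 0.99551011; exp(-qT) = 0.99054498
C = S_0 * exp(-qT) * N(d1) - K * exp(-rT) * N(d2)
N(d1) = 0.51819401; N(d2) = 0.36303489
C = 105.8100 * 0.99054498 * 0.51819401 - 111.8300 * 0.99551011 * 0.36303489 = 13.8958

Answer: Price = 13.8958


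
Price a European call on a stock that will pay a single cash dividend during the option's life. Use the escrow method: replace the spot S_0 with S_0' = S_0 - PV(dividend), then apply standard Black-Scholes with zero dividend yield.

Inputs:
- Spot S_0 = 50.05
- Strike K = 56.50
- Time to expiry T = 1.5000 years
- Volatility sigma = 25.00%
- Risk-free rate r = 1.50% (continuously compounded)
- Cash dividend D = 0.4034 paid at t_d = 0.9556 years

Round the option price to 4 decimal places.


PV(D) = D * exp(-r * t_d) = 0.4034 * 0.98576824 = 0.39765891
S_0' = S_0 - PV(D) = 50.0500 - 0.39765891 = 49.65234109
d1 = (ln(S_0'/K) + (r + sigma^2/2)*T) / (sigma*sqrt(T)) = -0.19537162
d2 = d1 - sigma*sqrt(T) = -0.50155784
exp(-rT) = 0.97775124
N(d1) = 0.42255102; N(d2) = 0.30798929
C = S_0' * N(d1) - K * exp(-rT) * N(d2) = 49.65234109 * 0.42255102 - 56.5000 * 0.97775124 * 0.30798929 = 3.9664

Answer: Price = 3.9664


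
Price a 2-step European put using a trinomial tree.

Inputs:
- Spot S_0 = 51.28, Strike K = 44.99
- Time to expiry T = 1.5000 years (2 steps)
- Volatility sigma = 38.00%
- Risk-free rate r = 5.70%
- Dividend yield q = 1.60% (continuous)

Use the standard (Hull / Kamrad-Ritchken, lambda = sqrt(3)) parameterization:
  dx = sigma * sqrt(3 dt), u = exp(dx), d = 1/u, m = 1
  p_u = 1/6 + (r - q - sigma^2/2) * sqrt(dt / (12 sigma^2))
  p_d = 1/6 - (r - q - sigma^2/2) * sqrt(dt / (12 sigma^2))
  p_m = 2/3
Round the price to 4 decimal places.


dt = T/N = 0.750000; dx = sigma*sqrt(3*dt) = 0.570000
u = exp(dx) = 1.768267; d = 1/u = 0.565525
p_u = 0.146140, p_m = 0.666667, p_d = 0.187193
Discount per step: exp(-r*dt) = 0.958151
Stock lattice S(k, j) with j the centered position index:
  k=0: S(0,+0) = 51.2800
  k=1: S(1,-1) = 29.0001; S(1,+0) = 51.2800; S(1,+1) = 90.6767
  k=2: S(2,-2) = 16.4003; S(2,-1) = 29.0001; S(2,+0) = 51.2800; S(2,+1) = 90.6767; S(2,+2) = 160.3407
Terminal payoffs V(N, j) = max(K - S_T, 0):
  V(2,-2) = 28.589681; V(2,-1) = 15.989856; V(2,+0) = 0.000000; V(2,+1) = 0.000000; V(2,+2) = 0.000000
Backward induction: V(k, j) = exp(-r*dt) * [p_u * V(k+1, j+1) + p_m * V(k+1, j) + p_d * V(k+1, j-1)]
  V(1,-1) = exp(-r*dt) * [p_u*0.000000 + p_m*15.989856 + p_d*28.589681] = 15.341616
  V(1,+0) = exp(-r*dt) * [p_u*0.000000 + p_m*0.000000 + p_d*15.989856] = 2.867926
  V(1,+1) = exp(-r*dt) * [p_u*0.000000 + p_m*0.000000 + p_d*0.000000] = 0.000000
  V(0,+0) = exp(-r*dt) * [p_u*0.000000 + p_m*2.867926 + p_d*15.341616] = 4.583596

Answer: Price = V(0,0) = 4.5836


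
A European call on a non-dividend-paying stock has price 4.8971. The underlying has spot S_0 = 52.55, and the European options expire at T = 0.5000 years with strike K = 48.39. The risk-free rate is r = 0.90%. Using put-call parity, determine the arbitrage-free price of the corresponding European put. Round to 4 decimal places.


Answer: Put price = 0.5198

Derivation:
Put-call parity: C - P = S_0 * exp(-qT) - K * exp(-rT).
S_0 * exp(-qT) = 52.5500 * 1.00000000 = 52.55000000
K * exp(-rT) = 48.3900 * 0.99551011 = 48.17273421
P = C - S*exp(-qT) + K*exp(-rT)
P = 4.8971 - 52.55000000 + 48.17273421 = 0.5198


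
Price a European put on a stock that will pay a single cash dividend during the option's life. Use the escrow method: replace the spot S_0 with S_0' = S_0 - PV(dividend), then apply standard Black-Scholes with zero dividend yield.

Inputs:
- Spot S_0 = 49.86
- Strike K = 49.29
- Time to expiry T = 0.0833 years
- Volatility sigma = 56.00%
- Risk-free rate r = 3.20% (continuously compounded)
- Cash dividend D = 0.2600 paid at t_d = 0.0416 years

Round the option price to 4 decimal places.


Answer: Price = 2.9646

Derivation:
PV(D) = D * exp(-r * t_d) = 0.2600 * 0.99866969 = 0.25965412
S_0' = S_0 - PV(D) = 49.8600 - 0.25965412 = 49.60034588
d1 = (ln(S_0'/K) + (r + sigma^2/2)*T) / (sigma*sqrt(T)) = 0.13613937
d2 = d1 - sigma*sqrt(T) = -0.02548637
exp(-rT) = 0.99733795
N(-d1) = 0.44585555; N(-d2) = 0.51016649
P = K * exp(-rT) * N(-d2) - S_0' * N(-d1) = 49.2900 * 0.99733795 * 0.51016649 - 49.60034588 * 0.44585555 = 2.9646
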